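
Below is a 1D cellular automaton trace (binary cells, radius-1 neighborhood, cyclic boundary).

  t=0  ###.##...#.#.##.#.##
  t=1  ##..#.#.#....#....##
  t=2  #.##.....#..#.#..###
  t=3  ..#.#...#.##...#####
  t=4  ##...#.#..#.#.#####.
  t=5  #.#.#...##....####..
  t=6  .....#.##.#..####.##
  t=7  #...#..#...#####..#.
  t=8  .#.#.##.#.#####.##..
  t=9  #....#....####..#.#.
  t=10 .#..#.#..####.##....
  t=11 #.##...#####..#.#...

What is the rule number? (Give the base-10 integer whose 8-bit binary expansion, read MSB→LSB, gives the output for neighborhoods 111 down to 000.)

154

  ###|#  b7=1 t=0,i=0
  ##.|.  b6=0 t=0,i=2
  #.#|.  b5=0 t=0,i=3
  #..|#  b4=1 t=0,i=6
  .##|#  b3=1 t=0,i=4
  .#.|.  b2=0 t=0,i=9
  ..#|#  b1=1 t=0,i=8
  ...|.  b0=0 t=0,i=7
  bits 10011010 = 154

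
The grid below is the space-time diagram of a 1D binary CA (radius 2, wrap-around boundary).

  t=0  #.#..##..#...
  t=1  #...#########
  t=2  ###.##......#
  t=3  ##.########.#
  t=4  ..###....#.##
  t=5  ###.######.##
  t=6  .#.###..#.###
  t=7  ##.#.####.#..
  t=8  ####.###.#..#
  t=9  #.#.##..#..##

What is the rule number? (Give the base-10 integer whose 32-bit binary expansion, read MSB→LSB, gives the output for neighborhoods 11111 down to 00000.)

  [31] ##### => .  t=1,i=6
  [30] ####. => #  t=1,i=12
  [29] ###.# => .  t=2,i=2
  [28] ###.. => #  t=1,i=0
  [27] ##.## => #  t=2,i=3
  [26] ##.#. => #  t=6,i=0
  [25] ##..# => #  t=0,i=7
  [24] ##... => #  t=1,i=1
  [23] #.### => #  t=3,i=3
  [22] #.##. => #  t=2,i=4
  [21] #.#.# => #  t=6,i=1
  [20] #.#.. => .  t=0,i=2
  [19] #..## => #  t=0,i=4
  [18] #..#. => #  t=0,i=8
  [17] #...# => #  t=0,i=11
  [16] #.... => #  t=2,i=7
  [15] .#### => #  t=1,i=5
  [14] .###. => .  t=3,i=0
  [13] .##.# => #  t=7,i=1
  [12] .##.. => #  t=0,i=6
  [11] .#.## => .  t=4,i=10
  [10] .#.#. => .  t=0,i=1
  [9] .#..# => .  t=0,i=3
  [8] .#... => #  t=0,i=10
  [7] ..### => #  t=1,i=4
  [6] ..##. => #  t=0,i=5
  [5] ..#.# => #  t=0,i=0
  [4] ..#.. => #  t=0,i=9
  [3] ...## => .  t=1,i=3
  [2] ...#. => #  t=0,i=12
  [1] ....# => #  t=2,i=10
  [0] ..... => #  t=2,i=8
  bits 01011111111011111011000111110111 = 1609544183

1609544183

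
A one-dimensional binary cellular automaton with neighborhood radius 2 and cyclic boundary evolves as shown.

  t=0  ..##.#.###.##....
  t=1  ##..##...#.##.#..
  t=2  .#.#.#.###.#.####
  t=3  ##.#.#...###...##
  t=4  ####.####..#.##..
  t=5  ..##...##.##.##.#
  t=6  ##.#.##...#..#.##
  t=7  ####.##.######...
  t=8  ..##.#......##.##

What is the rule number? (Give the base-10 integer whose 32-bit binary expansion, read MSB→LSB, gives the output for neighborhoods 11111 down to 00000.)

1954485054

  #####|.  b31=0 t=7,i=10
  ####.|#  b30=1 t=2,i=15
  ###.#|#  b29=1 t=0,i=9
  ###..|#  b28=1 t=3,i=11
  ##.##|.  b27=0 t=0,i=10
  ##.#.|#  b26=1 t=0,i=4
  ##..#|.  b25=0 t=1,i=2
  ##...|.  b24=0 t=0,i=13
  #.###|.  b23=0 t=0,i=7
  #.##.|#  b22=1 t=0,i=11
  #.#.#|#  b21=1 t=0,i=5
  #.#..|#  b20=1 t=1,i=14
  #..##|#  b19=1 t=1,i=3
  #..#.|#  b18=1 t=4,i=10
  #...#|#  b17=1 t=1,i=7
  #....|#  b16=1 t=0,i=14
  .####|.  b15=0 t=2,i=14
  .###.|.  b14=0 t=0,i=8
  .##.#|.  b13=0 t=0,i=3
  .##..|#  b12=1 t=0,i=12
  .#.##|.  b11=0 t=0,i=6
  .#.#.|.  b10=0 t=2,i=2
  .#..#|#  b9=1 t=1,i=15
  .#...|#  b8=1 t=3,i=6
  ..###|.  b7=0 t=3,i=9
  ..##.|.  b6=0 t=0,i=2
  ..#.#|#  b5=1 t=1,i=9
  ..#..|#  b4=1 t=6,i=10
  ...##|#  b3=1 t=0,i=1
  ...#.|#  b2=1 t=1,i=8
  ....#|#  b1=1 t=0,i=0
  .....|.  b0=0 t=0,i=15
  bits 01110100011111110001001100111110 = 1954485054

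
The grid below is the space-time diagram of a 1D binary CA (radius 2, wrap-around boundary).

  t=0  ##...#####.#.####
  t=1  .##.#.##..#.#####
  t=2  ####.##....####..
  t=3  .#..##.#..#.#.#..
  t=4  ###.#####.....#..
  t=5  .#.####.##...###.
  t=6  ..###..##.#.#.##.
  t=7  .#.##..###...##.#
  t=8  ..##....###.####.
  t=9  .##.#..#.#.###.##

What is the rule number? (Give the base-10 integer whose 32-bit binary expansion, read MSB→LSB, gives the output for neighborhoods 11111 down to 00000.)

  ##### -> #   bit 31 = 1  t=0,i=7
  ####. -> .   bit 30 = 0  t=0,i=0
  ###.# -> .   bit 29 = 0  t=0,i=9
  ###.. -> #   bit 28 = 1  t=0,i=1
  ##.## -> #   bit 27 = 1  t=1,i=0
  ##.#. -> #   bit 26 = 1  t=0,i=10
  ##..# -> .   bit 25 = 0  t=1,i=8
  ##... -> #   bit 24 = 1  t=0,i=2
  #.### -> #   bit 23 = 1  t=0,i=13
  #.##. -> #   bit 22 = 1  t=1,i=1
  #.#.# -> .   bit 21 = 0  t=0,i=11
  #.#.. -> #   bit 20 = 1  t=3,i=7
  #..## -> .   bit 19 = 0  t=2,i=16
  #..#. -> .   bit 18 = 0  t=1,i=9
  #...# -> .   bit 17 = 0  t=0,i=3
  #.... -> .   bit 16 = 0  t=2,i=8
  .#### -> #   bit 15 = 1  t=0,i=6
  .###. -> #   bit 14 = 1  t=4,i=1
  .##.# -> #   bit 13 = 1  t=1,i=2
  .##.. -> .   bit 12 = 0  t=1,i=7
  .#.## -> #   bit 11 = 1  t=0,i=12
  .#.#. -> .   bit 10 = 0  t=3,i=11
  .#..# -> #   bit 9 = 1  t=3,i=2
  .#... -> .   bit 8 = 0  t=3,i=15
  ..### -> .   bit 7 = 0  t=0,i=5
  ..##. -> #   bit 6 = 1  t=3,i=4
  ..#.# -> .   bit 5 = 0  t=1,i=10
  ..#.. -> #   bit 4 = 1  t=3,i=1
  ...## -> #   bit 3 = 1  t=0,i=4
  ...#. -> #   bit 2 = 1  t=3,i=0
  ....# -> .   bit 1 = 0  t=2,i=9
  ..... -> .   bit 0 = 0  t=4,i=11
  bits 10011101110100001110101001011100 = 2647714396

2647714396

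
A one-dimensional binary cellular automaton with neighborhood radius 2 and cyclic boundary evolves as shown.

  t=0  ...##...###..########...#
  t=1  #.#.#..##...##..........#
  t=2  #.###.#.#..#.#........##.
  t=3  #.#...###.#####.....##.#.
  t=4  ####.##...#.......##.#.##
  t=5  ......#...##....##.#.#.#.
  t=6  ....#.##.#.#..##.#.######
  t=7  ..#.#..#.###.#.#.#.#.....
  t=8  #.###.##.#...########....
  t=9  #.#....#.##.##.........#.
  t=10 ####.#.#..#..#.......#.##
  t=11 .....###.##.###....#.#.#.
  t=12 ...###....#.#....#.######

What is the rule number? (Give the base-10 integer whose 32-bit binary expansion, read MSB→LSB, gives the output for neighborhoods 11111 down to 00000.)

  ##### -> .   bit 31 = 0  t=0,i=15
  ####. -> .   bit 30 = 0  t=0,i=19
  ###.# -> .   bit 29 = 0  t=2,i=4
  ###.. -> .   bit 28 = 0  t=0,i=10
  ##.## -> .   bit 27 = 0  t=3,i=9
  ##.#. -> .   bit 26 = 0  t=1,i=1
  ##..# -> .   bit 25 = 0  t=0,i=11
  ##... -> .   bit 24 = 0  t=0,i=5
  #.### -> #   bit 23 = 1  t=2,i=2
  #.##. -> .   bit 22 = 0  t=4,i=5
  #.#.# -> #   bit 21 = 1  t=1,i=2
  #.#.. -> #   bit 20 = 1  t=1,i=4
  #..## -> #   bit 19 = 1  t=0,i=12
  #..#. -> #   bit 18 = 1  t=2,i=10
  #...# -> .   bit 17 = 0  t=0,i=1
  #.... -> .   bit 16 = 0  t=1,i=15
  .#### -> .   bit 15 = 0  t=0,i=14
  .###. -> .   bit 14 = 0  t=0,i=9
  .##.# -> #   bit 13 = 1  t=1,i=0
  .##.. -> #   bit 12 = 1  t=0,i=4
  .#.## -> .   bit 11 = 0  t=2,i=1
  .#.#. -> #   bit 10 = 1  t=1,i=3
  .#..# -> .   bit 9 = 0  t=1,i=5
  .#... -> #   bit 8 = 1  t=0,i=0
  ..### -> #   bit 7 = 1  t=0,i=8
  ..##. -> .   bit 6 = 0  t=0,i=3
  ..#.# -> #   bit 5 = 1  t=2,i=11
  ..#.. -> #   bit 4 = 1  t=0,i=24
  ...## -> #   bit 3 = 1  t=0,i=2
  ...#. -> .   bit 2 = 0  t=0,i=23
  ....# -> #   bit 1 = 1  t=1,i=22
  ..... -> .   bit 0 = 0  t=1,i=16
  bits 00000000101111000011010110111010 = 12334522

12334522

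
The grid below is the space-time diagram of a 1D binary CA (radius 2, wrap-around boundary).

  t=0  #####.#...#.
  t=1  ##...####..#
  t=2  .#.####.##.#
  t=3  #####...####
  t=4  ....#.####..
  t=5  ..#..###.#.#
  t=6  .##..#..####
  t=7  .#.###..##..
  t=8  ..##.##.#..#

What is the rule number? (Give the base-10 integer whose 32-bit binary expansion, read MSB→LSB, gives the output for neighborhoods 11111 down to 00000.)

  ##### -> .   bit 31 = 0  t=0,i=2
  ####. -> .   bit 30 = 0  t=0,i=3
  ###.# -> .   bit 29 = 0  t=0,i=4
  ###.. -> #   bit 28 = 1  t=1,i=1
  ##.## -> .   bit 27 = 0  t=2,i=7
  ##.#. -> #   bit 26 = 1  t=0,i=5
  ##..# -> #   bit 25 = 1  t=1,i=9
  ##... -> .   bit 24 = 0  t=1,i=2
  #.### -> #   bit 23 = 1  t=0,i=0
  #.##. -> #   bit 22 = 1  t=2,i=8
  #.#.# -> #   bit 21 = 1  t=2,i=1
  #.#.. -> #   bit 20 = 1  t=0,i=6
  #..## -> .   bit 19 = 0  t=1,i=10
  #..#. -> #   bit 18 = 1  t=5,i=1
  #...# -> #   bit 17 = 1  t=0,i=8
  #.... -> #   bit 16 = 1  t=4,i=11
  .#### -> #   bit 15 = 1  t=0,i=1
  .###. -> .   bit 14 = 0  t=1,i=0
  .##.# -> #   bit 13 = 1  t=2,i=9
  .##.. -> .   bit 12 = 0  t=6,i=2
  .#.## -> #   bit 11 = 1  t=0,i=11
  .#.#. -> #   bit 10 = 1  t=2,i=0
  .#..# -> .   bit 9 = 0  t=5,i=0
  .#... -> #   bit 8 = 1  t=0,i=7
  ..### -> #   bit 7 = 1  t=1,i=5
  ..##. -> #   bit 6 = 1  t=7,i=8
  ..#.# -> .   bit 5 = 0  t=0,i=10
  ..#.. -> #   bit 4 = 1  t=5,i=2
  ...## -> #   bit 3 = 1  t=1,i=4
  ...#. -> .   bit 2 = 0  t=0,i=9
  ....# -> #   bit 1 = 1  t=4,i=2
  ..... -> .   bit 0 = 0  t=4,i=0
  bits 00010110111101111010110111011010 = 385330650

385330650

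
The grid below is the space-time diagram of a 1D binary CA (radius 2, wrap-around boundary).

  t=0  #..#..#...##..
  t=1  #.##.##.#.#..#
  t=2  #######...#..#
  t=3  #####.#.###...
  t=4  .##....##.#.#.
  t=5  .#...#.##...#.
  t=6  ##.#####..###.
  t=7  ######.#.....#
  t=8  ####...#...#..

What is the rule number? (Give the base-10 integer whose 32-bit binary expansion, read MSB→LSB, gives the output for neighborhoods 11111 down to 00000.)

2564204662

  ##### -> #   bit 31 = 1  t=2,i=1
  ####. -> .   bit 30 = 0  t=2,i=5
  ###.# -> .   bit 29 = 0  t=3,i=4
  ###.. -> #   bit 28 = 1  t=2,i=6
  ##.## -> #   bit 27 = 1  t=1,i=1
  ##.#. -> .   bit 26 = 0  t=1,i=7
  ##..# -> .   bit 25 = 0  t=0,i=12
  ##... -> .   bit 24 = 0  t=2,i=7
  #.### -> #   bit 23 = 1  t=3,i=8
  #.##. -> #   bit 22 = 1  t=1,i=2
  #.#.# -> .   bit 21 = 0  t=1,i=8
  #.#.. -> #   bit 20 = 1  t=1,i=10
  #..## -> .   bit 19 = 0  t=1,i=12
  #..#. -> #   bit 18 = 1  t=0,i=2
  #...# -> #   bit 17 = 1  t=0,i=8
  #.... -> .   bit 16 = 0  t=4,i=4
  .#### -> #   bit 15 = 1  t=2,i=0
  .###. -> .   bit 14 = 0  t=3,i=9
  .##.# -> #   bit 13 = 1  t=1,i=0
  .##.. -> .   bit 12 = 0  t=0,i=11
  .#.## -> #   bit 11 = 1  t=3,i=7
  .#.#. -> .   bit 10 = 0  t=1,i=9
  .#..# -> .   bit 9 = 0  t=0,i=1
  .#... -> .   bit 8 = 0  t=0,i=7
  ..### -> .   bit 7 = 0  t=2,i=13
  ..##. -> #   bit 6 = 1  t=0,i=10
  ..#.# -> #   bit 5 = 1  t=5,i=5
  ..#.. -> #   bit 4 = 1  t=0,i=0
  ...## -> .   bit 3 = 0  t=0,i=9
  ...#. -> #   bit 2 = 1  t=2,i=9
  ....# -> #   bit 1 = 1  t=4,i=5
  ..... -> .   bit 0 = 0  t=7,i=10
  bits 10011000110101101010100001110110 = 2564204662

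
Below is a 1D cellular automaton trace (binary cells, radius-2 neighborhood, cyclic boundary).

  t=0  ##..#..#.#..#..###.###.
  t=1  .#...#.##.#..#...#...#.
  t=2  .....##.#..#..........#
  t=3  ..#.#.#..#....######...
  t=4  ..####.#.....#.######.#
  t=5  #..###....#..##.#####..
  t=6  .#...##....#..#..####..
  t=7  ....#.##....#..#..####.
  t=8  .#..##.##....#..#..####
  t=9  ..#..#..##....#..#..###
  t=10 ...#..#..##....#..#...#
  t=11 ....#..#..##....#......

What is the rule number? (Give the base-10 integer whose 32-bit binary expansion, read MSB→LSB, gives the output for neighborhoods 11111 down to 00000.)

  nb #####: next=#  (t=3,i=16, bit31=1)
  nb ####.: next=#  (t=3,i=18, bit30=1)
  nb ###.#: next=#  (t=0,i=17, bit29=1)
  nb ###..: next=#  (t=3,i=19, bit28=1)
  nb ##.##: next=.  (t=0,i=18, bit27=0)
  nb ##.#.: next=.  (t=1,i=9, bit26=0)
  nb ##..#: next=.  (t=0,i=2, bit25=0)
  nb ##...: next=#  (t=3,i=20, bit24=1)
  nb #.###: next=.  (t=0,i=19, bit23=0)
  nb #.##.: next=.  (t=0,i=0, bit22=0)
  nb #.#.#: next=#  (t=3,i=4, bit21=1)
  nb #.#..: next=.  (t=0,i=9, bit20=0)
  nb #..##: next=.  (t=0,i=14, bit19=0)
  nb #..#.: next=.  (t=0,i=3, bit18=0)
  nb #...#: next=.  (t=1,i=3, bit17=0)
  nb #....: next=.  (t=2,i=1, bit16=0)
  nb .####: next=#  (t=3,i=15, bit15=1)
  nb .###.: next=.  (t=0,i=16, bit14=0)
  nb .##.#: next=#  (t=1,i=8, bit13=1)
  nb .##..: next=#  (t=0,i=1, bit12=1)
  nb .#.##: next=#  (t=1,i=6, bit11=1)
  nb .#.#.: next=#  (t=0,i=8, bit10=1)
  nb .#..#: next=#  (t=0,i=5, bit9=1)
  nb .#...: next=.  (t=1,i=2, bit8=0)
  nb ..###: next=.  (t=0,i=15, bit7=0)
  nb ..##.: next=.  (t=2,i=5, bit6=0)
  nb ..#.#: next=#  (t=0,i=7, bit5=1)
  nb ..#..: next=.  (t=0,i=4, bit4=0)
  nb ...##: next=#  (t=2,i=4, bit3=1)
  nb ...#.: next=.  (t=1,i=4, bit2=0)
  nb ....#: next=.  (t=2,i=3, bit1=0)
  nb .....: next=#  (t=2,i=2, bit0=1)
  bits 11110001001000001011111000101001 = 4045454889

4045454889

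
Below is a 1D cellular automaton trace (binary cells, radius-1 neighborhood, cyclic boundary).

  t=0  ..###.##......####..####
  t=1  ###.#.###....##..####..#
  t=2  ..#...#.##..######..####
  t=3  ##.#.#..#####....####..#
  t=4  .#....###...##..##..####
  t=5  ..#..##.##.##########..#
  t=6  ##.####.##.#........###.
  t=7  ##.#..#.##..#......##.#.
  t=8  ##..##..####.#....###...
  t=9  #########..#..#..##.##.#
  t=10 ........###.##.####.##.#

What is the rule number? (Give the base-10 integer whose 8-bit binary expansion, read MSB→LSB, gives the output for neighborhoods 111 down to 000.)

  ###|.  b7=0 t=0,i=3
  ##.|#  b6=1 t=0,i=4
  #.#|.  b5=0 t=0,i=5
  #..|#  b4=1 t=0,i=0
  .##|#  b3=1 t=0,i=2
  .#.|.  b2=0 t=1,i=4
  ..#|#  b1=1 t=0,i=1
  ...|.  b0=0 t=0,i=9
  bits 01011010 = 90

90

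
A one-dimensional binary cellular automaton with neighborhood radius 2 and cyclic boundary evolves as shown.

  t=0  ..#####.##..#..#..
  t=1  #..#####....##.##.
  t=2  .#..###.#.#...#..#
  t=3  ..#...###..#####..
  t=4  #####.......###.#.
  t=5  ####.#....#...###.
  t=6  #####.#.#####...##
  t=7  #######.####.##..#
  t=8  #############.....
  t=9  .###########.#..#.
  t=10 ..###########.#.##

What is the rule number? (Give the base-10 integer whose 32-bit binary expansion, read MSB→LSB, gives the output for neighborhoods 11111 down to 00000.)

  [31] ##### => #  t=0,i=4
  [30] ####. => #  t=0,i=5
  [29] ###.# => #  t=0,i=6
  [28] ###.. => .  t=1,i=7
  [27] ##.## => #  t=0,i=7
  [26] ##.#. => #  t=1,i=17
  [25] ##..# => .  t=0,i=10
  [24] ##... => #  t=1,i=8
  [23] #.### => #  t=4,i=0
  [22] #.##. => .  t=0,i=8
  [21] #.#.# => #  t=2,i=8
  [20] #.#.. => .  t=1,i=0
  [19] #..## => .  t=1,i=2
  [18] #..#. => .  t=0,i=11
  [17] #...# => #  t=2,i=12
  [16] #.... => .  t=0,i=17
  [15] .#### => #  t=0,i=3
  [14] .###. => .  t=2,i=5
  [13] .##.# => .  t=1,i=13
  [12] .##.. => .  t=0,i=9
  [11] .#.## => .  t=4,i=17
  [10] .#.#. => .  t=2,i=0
  [9] .#..# => #  t=0,i=13
  [8] .#... => #  t=0,i=16
  [7] ..### => .  t=0,i=2
  [6] ..##. => .  t=1,i=12
  [5] ..#.# => .  t=2,i=17
  [4] ..#.. => #  t=0,i=12
  [3] ...## => .  t=0,i=1
  [2] ...#. => #  t=2,i=13
  [1] ....# => #  t=0,i=0
  [0] ..... => .  t=4,i=7
  bits 11101101101000101000001100010110 = 3986850582

3986850582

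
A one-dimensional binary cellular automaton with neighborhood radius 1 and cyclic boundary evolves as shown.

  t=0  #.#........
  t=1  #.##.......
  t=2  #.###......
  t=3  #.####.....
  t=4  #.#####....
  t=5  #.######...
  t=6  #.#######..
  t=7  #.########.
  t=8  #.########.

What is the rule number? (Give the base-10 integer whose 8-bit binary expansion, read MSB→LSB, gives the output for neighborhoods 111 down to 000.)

220

  ###|#  b7=1 t=2,i=3
  ##.|#  b6=1 t=1,i=3
  #.#|.  b5=0 t=0,i=1
  #..|#  b4=1 t=0,i=3
  .##|#  b3=1 t=1,i=2
  .#.|#  b2=1 t=0,i=0
  ..#|.  b1=0 t=0,i=10
  ...|.  b0=0 t=0,i=4
  bits 11011100 = 220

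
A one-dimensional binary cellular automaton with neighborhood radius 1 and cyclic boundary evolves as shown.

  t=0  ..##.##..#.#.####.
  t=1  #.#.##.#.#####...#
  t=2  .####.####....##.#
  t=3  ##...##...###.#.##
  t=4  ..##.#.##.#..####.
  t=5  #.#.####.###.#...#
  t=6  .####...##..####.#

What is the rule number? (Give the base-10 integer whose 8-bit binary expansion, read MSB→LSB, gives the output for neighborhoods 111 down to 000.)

61

  nb ###: next=.  (t=0,i=14, bit7=0)
  nb ##.: next=.  (t=0,i=3, bit6=0)
  nb #.#: next=#  (t=0,i=4, bit5=1)
  nb #..: next=#  (t=0,i=7, bit4=1)
  nb .##: next=#  (t=0,i=2, bit3=1)
  nb .#.: next=#  (t=0,i=9, bit2=1)
  nb ..#: next=.  (t=0,i=1, bit1=0)
  nb ...: next=#  (t=0,i=0, bit0=1)
  bits 00111101 = 61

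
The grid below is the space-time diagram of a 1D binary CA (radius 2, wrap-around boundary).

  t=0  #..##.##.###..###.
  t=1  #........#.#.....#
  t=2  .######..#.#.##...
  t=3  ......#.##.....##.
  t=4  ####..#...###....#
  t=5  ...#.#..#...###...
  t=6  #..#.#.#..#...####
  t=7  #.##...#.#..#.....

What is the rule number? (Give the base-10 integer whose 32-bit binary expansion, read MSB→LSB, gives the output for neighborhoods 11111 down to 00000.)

362217505

  nb #####: next=.  (t=2,i=3, bit31=0)
  nb ####.: next=.  (t=2,i=5, bit30=0)
  nb ###.#: next=.  (t=0,i=16, bit29=0)
  nb ###..: next=#  (t=0,i=11, bit28=1)
  nb ##.##: next=.  (t=0,i=5, bit27=0)
  nb ##.#.: next=#  (t=0,i=17, bit26=1)
  nb ##..#: next=.  (t=0,i=12, bit25=0)
  nb ##...: next=#  (t=1,i=1, bit24=1)
  nb #.###: next=#  (t=0,i=9, bit23=1)
  nb #.##.: next=.  (t=0,i=6, bit22=0)
  nb #.#.#: next=.  (t=2,i=11, bit21=0)
  nb #.#..: next=#  (t=0,i=0, bit20=1)
  nb #..##: next=.  (t=0,i=2, bit19=0)
  nb #..#.: next=#  (t=2,i=8, bit18=1)
  nb #...#: next=#  (t=4,i=8, bit17=1)
  nb #....: next=#  (t=1,i=2, bit16=1)
  nb .####: next=.  (t=2,i=2, bit15=0)
  nb .###.: next=.  (t=0,i=10, bit14=0)
  nb .##.#: next=.  (t=0,i=4, bit13=0)
  nb .##..: next=.  (t=1,i=0, bit12=0)
  nb .#.##: next=.  (t=2,i=12, bit11=0)
  nb .#.#.: next=.  (t=1,i=10, bit10=0)
  nb .#..#: next=.  (t=0,i=1, bit9=0)
  nb .#...: next=.  (t=1,i=12, bit8=0)
  nb ..###: next=.  (t=0,i=14, bit7=0)
  nb ..##.: next=.  (t=0,i=3, bit6=0)
  nb ..#.#: next=#  (t=1,i=9, bit5=1)
  nb ..#..: next=.  (t=4,i=6, bit4=0)
  nb ...##: next=.  (t=1,i=16, bit3=0)
  nb ...#.: next=.  (t=1,i=8, bit2=0)
  nb ....#: next=.  (t=1,i=7, bit1=0)
  nb .....: next=#  (t=1,i=3, bit0=1)
  bits 00010101100101110000000000100001 = 362217505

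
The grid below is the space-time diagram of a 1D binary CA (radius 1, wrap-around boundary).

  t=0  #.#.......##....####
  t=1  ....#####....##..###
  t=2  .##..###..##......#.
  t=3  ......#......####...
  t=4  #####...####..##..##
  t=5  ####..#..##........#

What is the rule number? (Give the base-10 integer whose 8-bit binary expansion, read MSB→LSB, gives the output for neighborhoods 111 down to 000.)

  nb ###: next=#  (t=0,i=17, bit7=1)
  nb ##.: next=.  (t=0,i=0, bit6=0)
  nb #.#: next=.  (t=0,i=1, bit5=0)
  nb #..: next=.  (t=0,i=3, bit4=0)
  nb .##: next=.  (t=0,i=10, bit3=0)
  nb .#.: next=.  (t=0,i=2, bit2=0)
  nb ..#: next=.  (t=0,i=9, bit1=0)
  nb ...: next=#  (t=0,i=4, bit0=1)
  bits 10000001 = 129

129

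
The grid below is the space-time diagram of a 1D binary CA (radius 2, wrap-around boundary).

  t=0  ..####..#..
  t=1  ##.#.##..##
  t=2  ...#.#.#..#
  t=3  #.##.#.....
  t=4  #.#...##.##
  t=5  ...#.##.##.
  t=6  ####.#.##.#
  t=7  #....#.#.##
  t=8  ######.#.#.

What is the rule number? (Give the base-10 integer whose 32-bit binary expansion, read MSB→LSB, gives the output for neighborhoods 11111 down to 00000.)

  [31] ##### => .  t=6,i=1
  [30] ####. => .  t=0,i=4
  [29] ###.# => .  t=1,i=1
  [28] ###.. => #  t=0,i=5
  [27] ##.## => #  t=4,i=8
  [26] ##.#. => .  t=1,i=2
  [25] ##..# => #  t=0,i=6
  [24] ##... => #  t=5,i=10
  [23] #.### => #  t=4,i=9
  [22] #.##. => #  t=1,i=5
  [21] #.#.# => #  t=1,i=3
  [20] #.#.. => .  t=2,i=7
  [19] #..## => .  t=1,i=8
  [18] #..#. => .  t=0,i=7
  [17] #...# => .  t=2,i=1
  [16] #.... => #  t=0,i=10
  [15] .#### => #  t=0,i=3
  [14] .###. => .  t=4,i=10
  [13] .##.# => .  t=3,i=3
  [12] .##.. => .  t=1,i=6
  [11] .#.## => .  t=1,i=4
  [10] .#.#. => .  t=2,i=4
  [9] .#..# => .  t=2,i=8
  [8] .#... => #  t=0,i=9
  [7] ..### => .  t=0,i=2
  [6] ..##. => #  t=4,i=6
  [5] ..#.# => #  t=2,i=3
  [4] ..#.. => .  t=0,i=8
  [3] ...## => #  t=0,i=1
  [2] ...#. => #  t=2,i=2
  [1] ....# => #  t=0,i=0
  [0] ..... => .  t=3,i=8
  bits 00011011111000011000000101101110 = 467763566

467763566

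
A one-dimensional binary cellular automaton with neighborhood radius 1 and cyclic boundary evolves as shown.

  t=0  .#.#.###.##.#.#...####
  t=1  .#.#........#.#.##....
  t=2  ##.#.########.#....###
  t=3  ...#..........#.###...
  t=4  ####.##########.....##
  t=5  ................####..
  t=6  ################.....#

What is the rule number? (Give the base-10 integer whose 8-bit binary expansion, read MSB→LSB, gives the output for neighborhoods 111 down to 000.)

  nb ###: next=.  (t=0,i=6, bit7=0)
  nb ##.: next=.  (t=0,i=7, bit6=0)
  nb #.#: next=.  (t=0,i=0, bit5=0)
  nb #..: next=.  (t=0,i=15, bit4=0)
  nb .##: next=.  (t=0,i=5, bit3=0)
  nb .#.: next=#  (t=0,i=1, bit2=1)
  nb ..#: next=#  (t=0,i=17, bit1=1)
  nb ...: next=#  (t=0,i=16, bit0=1)
  bits 00000111 = 7

7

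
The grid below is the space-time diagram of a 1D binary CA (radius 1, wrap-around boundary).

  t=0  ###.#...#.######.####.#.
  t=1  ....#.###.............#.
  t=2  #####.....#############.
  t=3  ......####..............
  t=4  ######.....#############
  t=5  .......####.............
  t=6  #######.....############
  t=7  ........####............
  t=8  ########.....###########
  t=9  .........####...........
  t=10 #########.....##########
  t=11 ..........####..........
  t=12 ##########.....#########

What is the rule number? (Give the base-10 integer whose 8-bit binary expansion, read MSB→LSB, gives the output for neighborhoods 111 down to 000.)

7

  ###|.  b7=0 t=0,i=1
  ##.|.  b6=0 t=0,i=2
  #.#|.  b5=0 t=0,i=3
  #..|.  b4=0 t=0,i=5
  .##|.  b3=0 t=0,i=0
  .#.|#  b2=1 t=0,i=4
  ..#|#  b1=1 t=0,i=7
  ...|#  b0=1 t=0,i=6
  bits 00000111 = 7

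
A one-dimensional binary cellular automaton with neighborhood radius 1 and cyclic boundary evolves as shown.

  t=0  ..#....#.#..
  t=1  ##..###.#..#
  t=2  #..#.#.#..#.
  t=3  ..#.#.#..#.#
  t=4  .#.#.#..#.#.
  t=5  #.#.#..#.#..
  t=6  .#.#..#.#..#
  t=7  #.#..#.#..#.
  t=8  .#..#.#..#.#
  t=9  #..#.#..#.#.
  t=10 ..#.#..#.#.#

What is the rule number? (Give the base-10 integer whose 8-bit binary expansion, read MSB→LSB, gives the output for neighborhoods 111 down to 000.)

  ### -> #   bit 7 = 1  t=1,i=0
  ##. -> .   bit 6 = 0  t=1,i=1
  #.# -> #   bit 5 = 1  t=0,i=8
  #.. -> .   bit 4 = 0  t=0,i=3
  .## -> .   bit 3 = 0  t=1,i=4
  .#. -> .   bit 2 = 0  t=0,i=2
  ..# -> #   bit 1 = 1  t=0,i=1
  ... -> #   bit 0 = 1  t=0,i=0
  bits 10100011 = 163

163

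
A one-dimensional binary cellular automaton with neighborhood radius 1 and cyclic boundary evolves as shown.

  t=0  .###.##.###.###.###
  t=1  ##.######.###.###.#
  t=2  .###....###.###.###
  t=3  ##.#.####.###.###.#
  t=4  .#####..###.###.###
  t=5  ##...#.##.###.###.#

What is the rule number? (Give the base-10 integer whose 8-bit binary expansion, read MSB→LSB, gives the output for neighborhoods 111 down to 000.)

  nb ###: next=.  (t=0,i=2, bit7=0)
  nb ##.: next=#  (t=0,i=3, bit6=1)
  nb #.#: next=#  (t=0,i=0, bit5=1)
  nb #..: next=.  (t=2,i=4, bit4=0)
  nb .##: next=#  (t=0,i=1, bit3=1)
  nb .#.: next=#  (t=3,i=3, bit2=1)
  nb ..#: next=#  (t=2,i=7, bit1=1)
  nb ...: next=#  (t=2,i=5, bit0=1)
  bits 01101111 = 111

111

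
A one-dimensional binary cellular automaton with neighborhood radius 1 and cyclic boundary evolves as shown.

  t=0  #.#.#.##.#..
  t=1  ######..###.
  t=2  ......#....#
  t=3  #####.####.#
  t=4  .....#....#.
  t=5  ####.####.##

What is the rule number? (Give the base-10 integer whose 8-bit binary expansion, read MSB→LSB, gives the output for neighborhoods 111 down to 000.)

  [7] ### => .  t=1,i=1
  [6] ##. => .  t=0,i=7
  [5] #.# => #  t=0,i=1
  [4] #.. => #  t=0,i=10
  [3] .## => .  t=0,i=6
  [2] .#. => #  t=0,i=0
  [1] ..# => .  t=0,i=11
  [0] ... => #  t=2,i=1
  bits 00110101 = 53

53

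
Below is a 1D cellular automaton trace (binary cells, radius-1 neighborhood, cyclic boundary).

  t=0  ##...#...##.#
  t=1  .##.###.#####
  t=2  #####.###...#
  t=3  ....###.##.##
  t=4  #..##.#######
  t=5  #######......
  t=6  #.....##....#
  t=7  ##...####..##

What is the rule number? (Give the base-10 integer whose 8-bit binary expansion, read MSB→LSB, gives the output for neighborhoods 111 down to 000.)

126

  ### -> .   bit 7 = 0  t=0,i=0
  ##. -> #   bit 6 = 1  t=0,i=1
  #.# -> #   bit 5 = 1  t=0,i=11
  #.. -> #   bit 4 = 1  t=0,i=2
  .## -> #   bit 3 = 1  t=0,i=9
  .#. -> #   bit 2 = 1  t=0,i=5
  ..# -> #   bit 1 = 1  t=0,i=4
  ... -> .   bit 0 = 0  t=0,i=3
  bits 01111110 = 126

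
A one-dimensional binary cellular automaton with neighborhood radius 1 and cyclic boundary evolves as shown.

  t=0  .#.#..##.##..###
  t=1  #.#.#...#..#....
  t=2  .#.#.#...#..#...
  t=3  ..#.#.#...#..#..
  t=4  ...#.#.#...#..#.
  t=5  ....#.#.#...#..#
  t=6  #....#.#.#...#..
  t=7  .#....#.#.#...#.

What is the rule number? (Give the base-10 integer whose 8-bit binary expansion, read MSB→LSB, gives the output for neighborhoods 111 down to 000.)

48

  [7] ### => .  t=0,i=14
  [6] ##. => .  t=0,i=7
  [5] #.# => #  t=0,i=0
  [4] #.. => #  t=0,i=4
  [3] .## => .  t=0,i=6
  [2] .#. => .  t=0,i=1
  [1] ..# => .  t=0,i=5
  [0] ... => .  t=1,i=6
  bits 00110000 = 48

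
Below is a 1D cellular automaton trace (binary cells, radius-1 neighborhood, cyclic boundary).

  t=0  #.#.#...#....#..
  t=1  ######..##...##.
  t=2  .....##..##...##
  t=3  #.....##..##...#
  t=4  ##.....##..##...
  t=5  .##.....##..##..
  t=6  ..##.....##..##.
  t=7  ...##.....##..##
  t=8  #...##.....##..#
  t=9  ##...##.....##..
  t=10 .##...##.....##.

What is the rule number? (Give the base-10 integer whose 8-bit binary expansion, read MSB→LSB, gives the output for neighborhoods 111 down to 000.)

  ### -> .   bit 7 = 0  t=1,i=1
  ##. -> #   bit 6 = 1  t=1,i=5
  #.# -> #   bit 5 = 1  t=0,i=1
  #.. -> #   bit 4 = 1  t=0,i=5
  .## -> .   bit 3 = 0  t=1,i=0
  .#. -> #   bit 2 = 1  t=0,i=0
  ..# -> .   bit 1 = 0  t=0,i=7
  ... -> .   bit 0 = 0  t=0,i=6
  bits 01110100 = 116

116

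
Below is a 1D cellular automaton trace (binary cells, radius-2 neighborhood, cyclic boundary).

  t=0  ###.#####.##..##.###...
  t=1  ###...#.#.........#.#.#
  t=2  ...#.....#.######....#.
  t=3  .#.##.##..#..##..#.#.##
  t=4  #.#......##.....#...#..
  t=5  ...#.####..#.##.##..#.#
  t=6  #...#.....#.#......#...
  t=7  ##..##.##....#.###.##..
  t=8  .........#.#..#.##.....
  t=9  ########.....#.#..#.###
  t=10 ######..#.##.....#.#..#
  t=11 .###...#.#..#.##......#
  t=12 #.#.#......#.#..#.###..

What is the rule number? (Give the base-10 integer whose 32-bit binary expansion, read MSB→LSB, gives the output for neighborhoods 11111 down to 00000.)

2768521627

  nb #####: next=#  (t=0,i=6, bit31=1)
  nb ####.: next=.  (t=0,i=7, bit30=0)
  nb ###.#: next=#  (t=0,i=2, bit29=1)
  nb ###..: next=.  (t=0,i=19, bit28=0)
  nb ##.##: next=.  (t=0,i=3, bit27=0)
  nb ##.#.: next=#  (t=3,i=0, bit26=1)
  nb ##..#: next=.  (t=0,i=12, bit25=0)
  nb ##...: next=#  (t=0,i=20, bit24=1)
  nb #.###: next=.  (t=0,i=4, bit23=0)
  nb #.##.: next=.  (t=0,i=10, bit22=0)
  nb #.#.#: next=.  (t=1,i=20, bit21=0)
  nb #.#..: next=.  (t=1,i=8, bit20=0)
  nb #..##: next=.  (t=0,i=13, bit19=0)
  nb #..#.: next=#  (t=3,i=9, bit18=1)
  nb #...#: next=.  (t=0,i=21, bit17=0)
  nb #....: next=.  (t=1,i=10, bit16=0)
  nb .####: next=.  (t=0,i=5, bit15=0)
  nb .###.: next=#  (t=0,i=1, bit14=1)
  nb .##.#: next=.  (t=0,i=15, bit13=0)
  nb .##..: next=.  (t=0,i=11, bit12=0)
  nb .#.##: next=#  (t=1,i=21, bit11=1)
  nb .#.#.: next=.  (t=1,i=7, bit10=0)
  nb .#..#: next=.  (t=3,i=11, bit9=0)
  nb .#...: next=#  (t=1,i=9, bit8=1)
  nb ..###: next=#  (t=0,i=0, bit7=1)
  nb ..##.: next=.  (t=0,i=14, bit6=0)
  nb ..#.#: next=.  (t=1,i=6, bit5=0)
  nb ..#..: next=#  (t=2,i=3, bit4=1)
  nb ...##: next=#  (t=0,i=22, bit3=1)
  nb ...#.: next=.  (t=1,i=5, bit2=0)
  nb ....#: next=#  (t=1,i=16, bit1=1)
  nb .....: next=#  (t=1,i=11, bit0=1)
  bits 10100101000001000100100110011011 = 2768521627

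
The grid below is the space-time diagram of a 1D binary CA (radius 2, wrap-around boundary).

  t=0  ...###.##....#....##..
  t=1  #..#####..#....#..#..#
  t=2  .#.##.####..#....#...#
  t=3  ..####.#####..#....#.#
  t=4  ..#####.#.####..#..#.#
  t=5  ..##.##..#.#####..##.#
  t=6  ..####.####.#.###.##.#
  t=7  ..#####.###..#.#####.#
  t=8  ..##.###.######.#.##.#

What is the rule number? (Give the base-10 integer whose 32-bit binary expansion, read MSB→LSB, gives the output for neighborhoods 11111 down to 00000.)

2052581601

  nb #####: next=.  (t=1,i=5, bit31=0)
  nb ####.: next=#  (t=1,i=6, bit30=1)
  nb ###.#: next=#  (t=0,i=5, bit29=1)
  nb ###..: next=#  (t=1,i=7, bit28=1)
  nb ##.##: next=#  (t=0,i=6, bit27=1)
  nb ##.#.: next=.  (t=4,i=7, bit26=0)
  nb ##..#: next=#  (t=1,i=1, bit25=1)
  nb ##...: next=.  (t=0,i=9, bit24=0)
  nb #.###: next=.  (t=2,i=6, bit23=0)
  nb #.##.: next=#  (t=0,i=7, bit22=1)
  nb #.#.#: next=.  (t=2,i=1, bit21=0)
  nb #.#..: next=#  (t=3,i=21, bit20=1)
  nb #..##: next=.  (t=1,i=2, bit19=0)
  nb #..#.: next=#  (t=1,i=9, bit18=1)
  nb #...#: next=#  (t=2,i=19, bit17=1)
  nb #....: next=#  (t=0,i=10, bit16=1)
  nb .####: next=#  (t=1,i=4, bit15=1)
  nb .###.: next=#  (t=0,i=4, bit14=1)
  nb .##.#: next=#  (t=2,i=4, bit13=1)
  nb .##..: next=.  (t=0,i=8, bit12=0)
  nb .#.##: next=#  (t=2,i=2, bit11=1)
  nb .#.#.: next=.  (t=2,i=0, bit10=0)
  nb .#..#: next=.  (t=1,i=16, bit9=0)
  nb .#...: next=.  (t=0,i=14, bit8=0)
  nb ..###: next=#  (t=0,i=3, bit7=1)
  nb ..##.: next=#  (t=0,i=18, bit6=1)
  nb ..#.#: next=#  (t=2,i=21, bit5=1)
  nb ..#..: next=.  (t=0,i=13, bit4=0)
  nb ...##: next=.  (t=0,i=2, bit3=0)
  nb ...#.: next=.  (t=0,i=12, bit2=0)
  nb ....#: next=.  (t=0,i=1, bit1=0)
  nb .....: next=#  (t=0,i=0, bit0=1)
  bits 01111010010101111110100011100001 = 2052581601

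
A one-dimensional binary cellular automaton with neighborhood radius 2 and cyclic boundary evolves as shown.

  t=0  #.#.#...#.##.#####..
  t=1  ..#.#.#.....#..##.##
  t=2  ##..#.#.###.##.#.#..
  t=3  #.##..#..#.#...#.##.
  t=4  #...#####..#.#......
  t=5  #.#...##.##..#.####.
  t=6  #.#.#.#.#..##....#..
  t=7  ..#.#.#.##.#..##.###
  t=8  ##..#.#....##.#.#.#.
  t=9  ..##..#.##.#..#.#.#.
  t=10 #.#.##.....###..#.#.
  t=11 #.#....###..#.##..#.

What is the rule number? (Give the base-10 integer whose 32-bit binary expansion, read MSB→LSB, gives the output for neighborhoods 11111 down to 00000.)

3392619091

  [31] ##### => #  t=0,i=15
  [30] ####. => #  t=0,i=16
  [29] ###.# => .  t=2,i=10
  [28] ###.. => .  t=0,i=17
  [27] ##.## => #  t=0,i=12
  [26] ##.#. => .  t=2,i=14
  [25] ##..# => #  t=0,i=18
  [24] ##... => .  t=6,i=13
  [23] #.### => .  t=0,i=13
  [22] #.##. => .  t=0,i=10
  [21] #.#.# => #  t=0,i=2
  [20] #.#.. => #  t=0,i=4
  [19] #..## => .  t=1,i=14
  [18] #..#. => #  t=0,i=19
  [17] #...# => #  t=0,i=6
  [16] #.... => #  t=1,i=8
  [15] .#### => .  t=0,i=14
  [14] .###. => #  t=2,i=9
  [13] .##.# => .  t=0,i=11
  [12] .##.. => .  t=1,i=19
  [11] .#.## => .  t=0,i=9
  [10] .#.#. => .  t=0,i=1
  [9] .#..# => #  t=1,i=13
  [8] .#... => .  t=0,i=5
  [7] ..### => .  t=4,i=4
  [6] ..##. => #  t=1,i=15
  [5] ..#.# => .  t=0,i=0
  [4] ..#.. => #  t=1,i=12
  [3] ...## => .  t=4,i=3
  [2] ...#. => .  t=0,i=7
  [1] ....# => #  t=1,i=10
  [0] ..... => #  t=1,i=9
  bits 11001010001101110100001001010011 = 3392619091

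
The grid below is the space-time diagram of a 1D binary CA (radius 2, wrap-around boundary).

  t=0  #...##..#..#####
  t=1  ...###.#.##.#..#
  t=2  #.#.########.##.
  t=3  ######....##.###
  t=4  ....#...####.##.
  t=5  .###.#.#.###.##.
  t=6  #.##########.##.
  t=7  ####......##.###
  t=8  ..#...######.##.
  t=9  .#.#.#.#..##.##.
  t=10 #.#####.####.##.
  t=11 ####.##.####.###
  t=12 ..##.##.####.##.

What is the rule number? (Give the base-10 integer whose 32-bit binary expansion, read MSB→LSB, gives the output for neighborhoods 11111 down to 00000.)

  ##### -> .   bit 31 = 0  t=0,i=13
  ####. -> #   bit 30 = 1  t=0,i=15
  ###.# -> #   bit 29 = 1  t=1,i=5
  ###.. -> .   bit 28 = 0  t=0,i=0
  ##.## -> .   bit 27 = 0  t=2,i=12
  ##.#. -> #   bit 26 = 1  t=1,i=6
  ##..# -> .   bit 25 = 0  t=0,i=6
  ##... -> .   bit 24 = 0  t=0,i=1
  #.### -> #   bit 23 = 1  t=2,i=4
  #.##. -> #   bit 22 = 1  t=1,i=9
  #.#.# -> #   bit 21 = 1  t=1,i=7
  #.#.. -> .   bit 20 = 0  t=1,i=12
  #..## -> #   bit 19 = 1  t=0,i=10
  #..#. -> #   bit 18 = 1  t=0,i=7
  #...# -> .   bit 17 = 0  t=0,i=2
  #.... -> .   bit 16 = 0  t=3,i=7
  .#### -> #   bit 15 = 1  t=0,i=12
  .###. -> #   bit 14 = 1  t=1,i=4
  .##.# -> #   bit 13 = 1  t=1,i=10
  .##.. -> #   bit 12 = 1  t=0,i=5
  .#.## -> #   bit 11 = 1  t=1,i=8
  .#.#. -> #   bit 10 = 1  t=2,i=1
  .#..# -> #   bit 9 = 1  t=0,i=9
  .#... -> #   bit 8 = 1  t=1,i=0
  ..### -> .   bit 7 = 0  t=0,i=11
  ..##. -> #   bit 6 = 1  t=0,i=4
  ..#.# -> .   bit 5 = 0  t=9,i=1
  ..#.. -> .   bit 4 = 0  t=0,i=8
  ...## -> #   bit 3 = 1  t=0,i=3
  ...#. -> #   bit 2 = 1  t=4,i=3
  ....# -> #   bit 1 = 1  t=3,i=8
  ..... -> #   bit 0 = 1  t=4,i=1
  bits 01100100111011001111111101001111 = 1693253455

1693253455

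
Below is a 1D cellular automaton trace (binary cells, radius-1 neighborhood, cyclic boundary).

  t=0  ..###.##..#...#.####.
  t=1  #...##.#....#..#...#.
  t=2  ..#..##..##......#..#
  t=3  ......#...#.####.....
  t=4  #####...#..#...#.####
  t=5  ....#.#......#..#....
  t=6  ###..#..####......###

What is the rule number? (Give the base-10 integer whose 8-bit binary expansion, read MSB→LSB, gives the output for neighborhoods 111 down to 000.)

97

  ###|.  b7=0 t=0,i=3
  ##.|#  b6=1 t=0,i=4
  #.#|#  b5=1 t=0,i=5
  #..|.  b4=0 t=0,i=8
  .##|.  b3=0 t=0,i=2
  .#.|.  b2=0 t=0,i=10
  ..#|.  b1=0 t=0,i=1
  ...|#  b0=1 t=0,i=0
  bits 01100001 = 97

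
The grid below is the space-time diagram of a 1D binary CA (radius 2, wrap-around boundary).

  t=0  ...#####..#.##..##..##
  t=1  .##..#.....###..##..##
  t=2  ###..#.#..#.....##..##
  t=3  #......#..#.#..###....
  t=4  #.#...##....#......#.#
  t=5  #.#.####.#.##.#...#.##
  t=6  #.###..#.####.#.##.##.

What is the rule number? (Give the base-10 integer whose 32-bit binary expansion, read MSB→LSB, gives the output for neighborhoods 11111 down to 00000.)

  #####|#  b31=1 t=0,i=5
  ####.|.  b30=0 t=0,i=6
  ###.#|#  b29=1 t=5,i=0
  ###..|.  b28=0 t=0,i=7
  ##.##|#  b27=1 t=1,i=0
  ##.#.|.  b26=0 t=4,i=1
  ##..#|.  b25=0 t=0,i=8
  ##...|.  b24=0 t=0,i=0
  #.###|#  b23=1 t=5,i=4
  #.##.|#  b22=1 t=0,i=12
  #.#.#|#  b21=1 t=5,i=2
  #.#..|#  b20=1 t=2,i=7
  #..##|.  b19=0 t=0,i=15
  #..#.|.  b18=0 t=0,i=9
  #...#|#  b17=1 t=0,i=1
  #....|#  b16=1 t=1,i=7
  .####|.  b15=0 t=0,i=4
  .###.|.  b14=0 t=1,i=12
  .##.#|#  b13=1 t=1,i=21
  .##..|#  b12=1 t=0,i=13
  .#.##|#  b11=1 t=0,i=11
  .#.#.|.  b10=0 t=2,i=6
  .#..#|.  b9=0 t=2,i=8
  .#...|.  b8=0 t=1,i=6
  ..###|.  b7=0 t=0,i=3
  ..##.|#  b6=1 t=0,i=16
  ..#.#|.  b5=0 t=0,i=10
  ..#..|#  b4=1 t=1,i=5
  ...##|#  b3=1 t=0,i=2
  ...#.|#  b2=1 t=3,i=6
  ....#|.  b1=0 t=1,i=9
  .....|.  b0=0 t=1,i=8
  bits 10101000111100110011100001011100 = 2834511964

2834511964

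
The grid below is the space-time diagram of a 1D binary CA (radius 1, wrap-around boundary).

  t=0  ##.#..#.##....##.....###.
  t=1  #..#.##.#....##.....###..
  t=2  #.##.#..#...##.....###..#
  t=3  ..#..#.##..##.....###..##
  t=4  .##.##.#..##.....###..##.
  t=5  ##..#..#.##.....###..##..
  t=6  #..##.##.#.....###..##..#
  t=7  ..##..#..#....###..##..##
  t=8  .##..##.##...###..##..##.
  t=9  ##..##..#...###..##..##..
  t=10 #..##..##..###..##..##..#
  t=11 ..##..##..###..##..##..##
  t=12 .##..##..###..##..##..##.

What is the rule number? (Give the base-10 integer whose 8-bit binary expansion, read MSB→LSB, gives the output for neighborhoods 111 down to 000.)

142

  [7] ### => #  t=0,i=22
  [6] ##. => .  t=0,i=1
  [5] #.# => .  t=0,i=2
  [4] #.. => .  t=0,i=4
  [3] .## => #  t=0,i=0
  [2] .#. => #  t=0,i=3
  [1] ..# => #  t=0,i=5
  [0] ... => .  t=0,i=11
  bits 10001110 = 142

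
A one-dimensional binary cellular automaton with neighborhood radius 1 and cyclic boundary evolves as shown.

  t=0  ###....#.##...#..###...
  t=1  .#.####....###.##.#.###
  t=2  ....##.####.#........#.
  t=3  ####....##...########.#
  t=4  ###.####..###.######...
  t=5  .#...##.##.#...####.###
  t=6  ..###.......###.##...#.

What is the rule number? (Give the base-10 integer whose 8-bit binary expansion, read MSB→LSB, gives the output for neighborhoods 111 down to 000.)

147

  ###|#  b7=1 t=0,i=1
  ##.|.  b6=0 t=0,i=2
  #.#|.  b5=0 t=0,i=8
  #..|#  b4=1 t=0,i=3
  .##|.  b3=0 t=0,i=0
  .#.|.  b2=0 t=0,i=7
  ..#|#  b1=1 t=0,i=6
  ...|#  b0=1 t=0,i=4
  bits 10010011 = 147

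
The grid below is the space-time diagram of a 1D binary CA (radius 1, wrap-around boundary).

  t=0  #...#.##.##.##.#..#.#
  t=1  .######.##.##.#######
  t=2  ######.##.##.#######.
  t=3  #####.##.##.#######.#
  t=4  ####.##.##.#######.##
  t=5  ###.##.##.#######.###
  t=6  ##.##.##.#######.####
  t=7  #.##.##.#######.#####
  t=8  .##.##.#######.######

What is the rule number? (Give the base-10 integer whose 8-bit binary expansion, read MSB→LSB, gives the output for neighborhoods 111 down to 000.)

191

  nb ###: next=#  (t=1,i=2, bit7=1)
  nb ##.: next=.  (t=0,i=0, bit6=0)
  nb #.#: next=#  (t=0,i=5, bit5=1)
  nb #..: next=#  (t=0,i=1, bit4=1)
  nb .##: next=#  (t=0,i=6, bit3=1)
  nb .#.: next=#  (t=0,i=4, bit2=1)
  nb ..#: next=#  (t=0,i=3, bit1=1)
  nb ...: next=#  (t=0,i=2, bit0=1)
  bits 10111111 = 191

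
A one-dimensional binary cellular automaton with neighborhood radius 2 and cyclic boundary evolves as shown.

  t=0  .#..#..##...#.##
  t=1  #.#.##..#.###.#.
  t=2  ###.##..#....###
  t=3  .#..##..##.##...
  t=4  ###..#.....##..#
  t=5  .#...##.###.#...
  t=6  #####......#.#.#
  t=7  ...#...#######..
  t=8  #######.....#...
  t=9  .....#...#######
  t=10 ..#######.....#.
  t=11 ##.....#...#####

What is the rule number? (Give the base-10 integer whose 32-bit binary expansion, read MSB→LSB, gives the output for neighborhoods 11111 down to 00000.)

  [31] ##### => .  t=2,i=0
  [30] ####. => #  t=2,i=1
  [29] ###.# => .  t=1,i=12
  [28] ###.. => .  t=4,i=2
  [27] ##.## => .  t=2,i=3
  [26] ##.#. => #  t=0,i=0
  [25] ##..# => .  t=1,i=6
  [24] ##... => .  t=0,i=9
  [23] #.### => .  t=1,i=10
  [22] #.##. => #  t=0,i=14
  [21] #.#.# => #  t=1,i=0
  [20] #.#.. => .  t=0,i=1
  [19] #..## => .  t=0,i=6
  [18] #..#. => .  t=0,i=3
  [17] #...# => #  t=0,i=10
  [16] #.... => .  t=2,i=10
  [15] .#### => .  t=2,i=14
  [14] .###. => .  t=1,i=11
  [13] .##.# => .  t=0,i=15
  [12] .##.. => #  t=0,i=8
  [11] .#.## => .  t=0,i=13
  [10] .#.#. => #  t=1,i=1
  [9] .#..# => #  t=0,i=2
  [8] .#... => #  t=2,i=9
  [7] ..### => .  t=2,i=13
  [6] ..##. => .  t=0,i=7
  [5] ..#.# => #  t=0,i=12
  [4] ..#.. => #  t=0,i=4
  [3] ...## => #  t=2,i=12
  [2] ...#. => #  t=0,i=11
  [1] ....# => #  t=2,i=11
  [0] ..... => #  t=4,i=8
  bits 01000100011000100001011100111111 = 1147279167

1147279167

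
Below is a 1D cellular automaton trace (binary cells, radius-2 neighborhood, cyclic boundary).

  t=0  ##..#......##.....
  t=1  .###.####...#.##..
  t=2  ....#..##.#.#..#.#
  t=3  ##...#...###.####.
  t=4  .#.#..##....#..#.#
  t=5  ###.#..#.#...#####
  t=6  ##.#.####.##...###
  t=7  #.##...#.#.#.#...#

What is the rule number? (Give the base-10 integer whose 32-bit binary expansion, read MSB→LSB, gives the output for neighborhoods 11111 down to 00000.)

  #####|#  b31=1 t=5,i=0
  ####.|#  b30=1 t=1,i=7
  ###.#|.  b29=0 t=1,i=3
  ###..|#  b28=1 t=1,i=8
  ##.##|#  b27=1 t=1,i=4
  ##.#.|#  b26=1 t=2,i=9
  ##..#|#  b25=1 t=0,i=2
  ##...|.  b24=0 t=0,i=13
  #.###|.  b23=0 t=1,i=5
  #.##.|.  b22=0 t=1,i=14
  #.#.#|#  b21=1 t=2,i=10
  #.#..|.  b20=0 t=2,i=12
  #..##|.  b19=0 t=2,i=6
  #..#.|#  b18=1 t=0,i=3
  #...#|#  b17=1 t=1,i=10
  #....|#  b16=1 t=0,i=6
  .####|.  b15=0 t=1,i=6
  .###.|.  b14=0 t=1,i=2
  .##.#|.  b13=0 t=2,i=8
  .##..|#  b12=1 t=0,i=1
  .#.##|.  b11=0 t=1,i=13
  .#.#.|#  b10=1 t=2,i=11
  .#..#|#  b9=1 t=2,i=5
  .#...|#  b8=1 t=0,i=5
  ..###|.  b7=0 t=1,i=1
  ..##.|.  b6=0 t=0,i=0
  ..#.#|#  b5=1 t=1,i=12
  ..#..|.  b4=0 t=0,i=4
  ...##|.  b3=0 t=0,i=10
  ...#.|.  b2=0 t=1,i=11
  ....#|.  b1=0 t=0,i=9
  .....|#  b0=1 t=0,i=7
  bits 11011110001001110001011100100001 = 3727103777

3727103777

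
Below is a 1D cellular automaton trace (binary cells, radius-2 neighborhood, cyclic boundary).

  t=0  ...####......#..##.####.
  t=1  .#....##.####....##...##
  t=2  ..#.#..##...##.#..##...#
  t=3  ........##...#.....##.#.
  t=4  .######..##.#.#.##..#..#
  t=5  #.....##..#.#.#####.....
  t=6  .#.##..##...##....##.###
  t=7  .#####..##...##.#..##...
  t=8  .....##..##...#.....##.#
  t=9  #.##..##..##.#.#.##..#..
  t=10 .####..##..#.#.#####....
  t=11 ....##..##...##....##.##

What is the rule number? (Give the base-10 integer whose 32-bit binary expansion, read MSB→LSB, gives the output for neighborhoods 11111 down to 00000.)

  ##### -> .   bit 31 = 0  t=4,i=3
  ####. -> .   bit 30 = 0  t=0,i=5
  ###.# -> .   bit 29 = 0  t=6,i=23
  ###.. -> #   bit 28 = 1  t=0,i=6
  ##.## -> #   bit 27 = 1  t=0,i=18
  ##.#. -> .   bit 26 = 0  t=1,i=0
  ##..# -> #   bit 25 = 1  t=4,i=7
  ##... -> #   bit 24 = 1  t=0,i=7
  #.### -> .   bit 23 = 0  t=0,i=19
  #.##. -> #   bit 22 = 1  t=4,i=16
  #.#.# -> #   bit 21 = 1  t=4,i=12
  #.#.. -> .   bit 20 = 0  t=1,i=1
  #..## -> .   bit 19 = 0  t=0,i=15
  #..#. -> .   bit 18 = 0  t=2,i=1
  #...# -> .   bit 17 = 0  t=1,i=20
  #.... -> .   bit 16 = 0  t=0,i=0
  .#### -> .   bit 15 = 0  t=0,i=4
  .###. -> .   bit 14 = 0  t=6,i=22
  .##.# -> #   bit 13 = 1  t=0,i=17
  .##.. -> #   bit 12 = 1  t=1,i=18
  .#.## -> #   bit 11 = 1  t=4,i=0
  .#.#. -> .   bit 10 = 0  t=2,i=3
  .#..# -> .   bit 9 = 0  t=0,i=14
  .#... -> #   bit 8 = 1  t=1,i=2
  ..### -> .   bit 7 = 0  t=0,i=3
  ..##. -> .   bit 6 = 0  t=0,i=16
  ..#.# -> .   bit 5 = 0  t=2,i=2
  ..#.. -> .   bit 4 = 0  t=0,i=13
  ...## -> .   bit 3 = 0  t=0,i=2
  ...#. -> #   bit 2 = 1  t=0,i=12
  ....# -> #   bit 1 = 1  t=0,i=1
  ..... -> #   bit 0 = 1  t=0,i=9
  bits 00011011011000000011100100000111 = 459290887

459290887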